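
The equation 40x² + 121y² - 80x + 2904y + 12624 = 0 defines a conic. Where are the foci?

Collect terms: 40(x² - 2x) + 121(y² + 24y) = -12624
Complete the square: 40(x - 1)² + 121(y + 12)² = -12624 + 40 + 17424 = 4840
Divide by 4840: (x - 1)²/121 + (y + 12)²/40 = 1
Ellipse, center (1, -12), major axis horizontal; a² = 121, b² = 40.
c² = a² - b² = 121 - 40 = 81, so c = 9.
Foci lie on the horizontal axis through the center: (h ± c, k).

(-8, -12) and (10, -12)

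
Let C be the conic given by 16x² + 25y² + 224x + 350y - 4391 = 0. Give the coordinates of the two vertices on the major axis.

(-27, -7) and (13, -7)

16(x² + 14x) + 25(y² + 14y) = 4391
Completing the square gives 16(x + 7)² + 25(y + 7)² = 4391 + 784 + 1225 = 6400.
Divide by 6400: (x + 7)²/400 + (y + 7)²/256 = 1
Ellipse, center (-7, -7), major axis horizontal; a² = 400, b² = 256.
a = 20. Vertices at (h ± a, k).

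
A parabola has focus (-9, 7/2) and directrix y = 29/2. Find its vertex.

(-9, 9)

The vertex is the midpoint between the focus and the directrix along the axis of symmetry.
Axis is vertical (directrix is horizontal). Vertex y-coordinate = (7/2 + 29/2)/2 = 9; x-coordinate = -9.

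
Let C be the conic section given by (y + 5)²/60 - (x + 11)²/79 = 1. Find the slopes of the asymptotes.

Center (-11, -5). The positive term is the y-term, so the transverse axis is vertical; a² = 60, b² = 79.
For a vertical hyperbola the asymptotes have slope ±a/b.
Here that is ±2√15/√79 = ±2√1185/79.

2√1185/79 and -2√1185/79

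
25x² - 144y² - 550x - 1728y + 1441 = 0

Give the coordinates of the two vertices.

Group: 25(x² - 22x) -144(y² + 12y) = -1441
Complete the square: 25(x - 11)² -144(y + 6)² = -1441 + 3025 - 5184 = -3600
Dividing both sides by -3600: (y + 6)²/25 - (x - 11)²/144 = 1
Hyperbola, center (11, -6), transverse axis vertical; a² = 25, b² = 144.
a = 5. Vertices at (h, k ± a).

(11, -11) and (11, -1)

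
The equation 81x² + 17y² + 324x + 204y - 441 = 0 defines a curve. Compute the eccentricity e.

e = 8/9

Group the x- and y-terms: 81(x² + 4x) + 17(y² + 12y) = 441
Complete the square in x and y: 81(x + 2)² + 17(y + 6)² = 441 + 324 + 612 = 1377
Dividing both sides by 1377: (x + 2)²/17 + (y + 6)²/81 = 1
Ellipse, center (-2, -6), major axis vertical; a² = 81, b² = 17.
c² = a² - b² = 64, so c = 8.
e = c/a = 8/9.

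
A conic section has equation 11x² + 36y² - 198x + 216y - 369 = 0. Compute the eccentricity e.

Group the x- and y-terms: 11(x² - 18x) + 36(y² + 6y) = 369
Completing the square gives 11(x - 9)² + 36(y + 3)² = 369 + 891 + 324 = 1584.
Dividing both sides by 1584: (x - 9)²/144 + (y + 3)²/44 = 1
Ellipse, center (9, -3), major axis horizontal; a² = 144, b² = 44.
c² = a² - b² = 100, so c = 10.
e = c/a = 10/12 = 5/6.

e = 5/6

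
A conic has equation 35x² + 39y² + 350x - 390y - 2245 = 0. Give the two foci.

Group the x- and y-terms: 35(x² + 10x) + 39(y² - 10y) = 2245
Completing the square gives 35(x + 5)² + 39(y - 5)² = 2245 + 875 + 975 = 4095.
Divide by 4095: (x + 5)²/117 + (y - 5)²/105 = 1
Ellipse, center (-5, 5), major axis horizontal; a² = 117, b² = 105.
c² = a² - b² = 117 - 105 = 12, so c = 2√3.
Foci lie on the horizontal axis through the center: (h ± c, k).

(-5 - 2√3, 5) and (-5 + 2√3, 5)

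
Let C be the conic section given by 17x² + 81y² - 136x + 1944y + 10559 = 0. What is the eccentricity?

Collect terms: 17(x² - 8x) + 81(y² + 24y) = -10559
Complete the square in x and y: 17(x - 4)² + 81(y + 12)² = -10559 + 272 + 11664 = 1377
Dividing both sides by 1377: (x - 4)²/81 + (y + 12)²/17 = 1
Ellipse, center (4, -12), major axis horizontal; a² = 81, b² = 17.
c² = a² - b² = 64, so c = 8.
e = c/a = 8/9.

e = 8/9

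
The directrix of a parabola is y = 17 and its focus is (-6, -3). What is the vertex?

The vertex is the midpoint between the focus and the directrix along the axis of symmetry.
Axis is vertical (directrix is horizontal). Vertex y-coordinate = (-3 + 17)/2 = 7; x-coordinate = -6.

(-6, 7)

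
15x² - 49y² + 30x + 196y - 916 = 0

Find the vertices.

(-8, 2) and (6, 2)

Collect terms: 15(x² + 2x) -49(y² - 4y) = 916
15(x + 1)² -49(y - 2)² = 916 + 15 - 196 = 735
Dividing both sides by 735: (x + 1)²/49 - (y - 2)²/15 = 1
Hyperbola, center (-1, 2), transverse axis horizontal; a² = 49, b² = 15.
a = 7. Vertices at (h ± a, k).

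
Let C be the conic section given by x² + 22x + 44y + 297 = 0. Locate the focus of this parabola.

(-11, -15)

Only x is squared. Complete the square in x: (x + 11)² = -44(y + 4).
Vertex (-11, -4); 4p = -44 so p = -11. Opens down.
Focus is p units from the vertex along the axis: (h, k + p).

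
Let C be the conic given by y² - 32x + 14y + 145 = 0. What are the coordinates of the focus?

(11, -7)

Only y is squared. Complete the square in y: (y + 7)² = 32(x - 3).
Vertex (3, -7); 4p = 32 so p = 8. Opens right.
Focus is p units from the vertex along the axis: (h + p, k).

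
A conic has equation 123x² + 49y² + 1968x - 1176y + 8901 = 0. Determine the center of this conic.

(-8, 12)

123(x² + 16x) + 49(y² - 24y) = -8901
Complete the square in x and y: 123(x + 8)² + 49(y - 12)² = -8901 + 7872 + 7056 = 6027
Divide by 6027: (x + 8)²/49 + (y - 12)²/123 = 1
Ellipse with center (-8, 12).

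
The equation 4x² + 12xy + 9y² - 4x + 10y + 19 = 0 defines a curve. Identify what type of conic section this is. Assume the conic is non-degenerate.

A = 4, B = 12, C = 9.
Discriminant B² − 4AC = 12² − 4·4·9 = 0.
B² − 4AC = 0 ⇒ parabola.

parabola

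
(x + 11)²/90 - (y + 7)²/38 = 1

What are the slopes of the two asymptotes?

√95/15 and -√95/15

Center (-11, -7). The positive term is the x-term, so the transverse axis is horizontal; a² = 90, b² = 38.
For a horizontal hyperbola the asymptotes have slope ±b/a.
Here that is ±√38/3√10 = ±√95/15.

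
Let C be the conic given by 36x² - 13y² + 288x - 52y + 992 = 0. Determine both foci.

(-4, -9) and (-4, 5)

36(x² + 8x) -13(y² + 4y) = -992
36(x + 4)² -13(y + 2)² = -992 + 576 - 52 = -468
Dividing both sides by -468: (y + 2)²/36 - (x + 4)²/13 = 1
Hyperbola, center (-4, -2), transverse axis vertical; a² = 36, b² = 13.
c² = a² + b² = 36 + 13 = 49, so c = 7.
Foci lie on the vertical axis through the center: (h, k ± c).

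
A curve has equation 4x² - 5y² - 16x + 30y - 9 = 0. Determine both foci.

(2, 0) and (2, 6)

Group the x- and y-terms: 4(x² - 4x) -5(y² - 6y) = 9
Complete the square: 4(x - 2)² -5(y - 3)² = 9 + 16 - 45 = -20
Divide through by -20 to get (y - 3)²/4 - (x - 2)²/5 = 1.
Hyperbola, center (2, 3), transverse axis vertical; a² = 4, b² = 5.
c² = a² + b² = 4 + 5 = 9, so c = 3.
Foci lie on the vertical axis through the center: (h, k ± c).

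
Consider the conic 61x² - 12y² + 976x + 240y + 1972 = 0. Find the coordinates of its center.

(-8, 10)

Collect terms: 61(x² + 16x) -12(y² - 20y) = -1972
61(x + 8)² -12(y - 10)² = -1972 + 3904 - 1200 = 732
Divide by 732: (x + 8)²/12 - (y - 10)²/61 = 1
Hyperbola with center (-8, 10).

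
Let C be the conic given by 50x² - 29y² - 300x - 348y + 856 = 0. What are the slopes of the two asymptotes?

Group: 50(x² - 6x) -29(y² + 12y) = -856
Complete the square in x and y: 50(x - 3)² -29(y + 6)² = -856 + 450 - 1044 = -1450
Dividing both sides by -1450: (y + 6)²/50 - (x - 3)²/29 = 1
Hyperbola, center (3, -6), transverse axis vertical; a² = 50, b² = 29.
For a vertical hyperbola the asymptotes have slope ±a/b.
Here that is ±5√2/√29 = ±5√58/29.

5√58/29 and -5√58/29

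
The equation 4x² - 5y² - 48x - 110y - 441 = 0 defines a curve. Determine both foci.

4(x² - 12x) -5(y² + 22y) = 441
Completing the square gives 4(x - 6)² -5(y + 11)² = 441 + 144 - 605 = -20.
Divide by -20: (y + 11)²/4 - (x - 6)²/5 = 1
Hyperbola, center (6, -11), transverse axis vertical; a² = 4, b² = 5.
c² = a² + b² = 4 + 5 = 9, so c = 3.
Foci lie on the vertical axis through the center: (h, k ± c).

(6, -14) and (6, -8)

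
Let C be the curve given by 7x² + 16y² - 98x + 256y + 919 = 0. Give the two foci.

(1, -8) and (13, -8)

Group: 7(x² - 14x) + 16(y² + 16y) = -919
7(x - 7)² + 16(y + 8)² = -919 + 343 + 1024 = 448
Divide by 448: (x - 7)²/64 + (y + 8)²/28 = 1
Ellipse, center (7, -8), major axis horizontal; a² = 64, b² = 28.
c² = a² - b² = 64 - 28 = 36, so c = 6.
Foci lie on the horizontal axis through the center: (h ± c, k).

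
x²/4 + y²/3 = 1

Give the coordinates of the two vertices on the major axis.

Center (0, 0). The larger denominator 4 sits under the x-term, so the major axis is horizontal; a² = 4, b² = 3.
a = 2. Vertices at (h ± a, k).

(-2, 0) and (2, 0)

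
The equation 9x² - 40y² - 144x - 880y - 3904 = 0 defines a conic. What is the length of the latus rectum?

80/3

9(x² - 16x) -40(y² + 22y) = 3904
Complete the square in x and y: 9(x - 8)² -40(y + 11)² = 3904 + 576 - 4840 = -360
Dividing both sides by -360: (y + 11)²/9 - (x - 8)²/40 = 1
Hyperbola, center (8, -11), transverse axis vertical; a² = 9, b² = 40.
Latus rectum length = 2b²/a = 2·40/3 = 80/3.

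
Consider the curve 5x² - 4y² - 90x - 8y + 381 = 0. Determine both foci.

Group: 5(x² - 18x) -4(y² + 2y) = -381
Complete the square in x and y: 5(x - 9)² -4(y + 1)² = -381 + 405 - 4 = 20
Dividing both sides by 20: (x - 9)²/4 - (y + 1)²/5 = 1
Hyperbola, center (9, -1), transverse axis horizontal; a² = 4, b² = 5.
c² = a² + b² = 4 + 5 = 9, so c = 3.
Foci lie on the horizontal axis through the center: (h ± c, k).

(6, -1) and (12, -1)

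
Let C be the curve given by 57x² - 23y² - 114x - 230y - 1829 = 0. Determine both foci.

(1 - 4√5, -5) and (1 + 4√5, -5)

Group: 57(x² - 2x) -23(y² + 10y) = 1829
Complete the square: 57(x - 1)² -23(y + 5)² = 1829 + 57 - 575 = 1311
Dividing both sides by 1311: (x - 1)²/23 - (y + 5)²/57 = 1
Hyperbola, center (1, -5), transverse axis horizontal; a² = 23, b² = 57.
c² = a² + b² = 23 + 57 = 80, so c = 4√5.
Foci lie on the horizontal axis through the center: (h ± c, k).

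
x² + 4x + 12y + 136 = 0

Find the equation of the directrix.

y = -8

Only x is squared. Complete the square in x: (x + 2)² = -12(y + 11).
Vertex (-2, -11); 4p = -12 so p = -3. Opens down.
Directrix is the horizontal line y = k − p = -11 − (-3) = -8.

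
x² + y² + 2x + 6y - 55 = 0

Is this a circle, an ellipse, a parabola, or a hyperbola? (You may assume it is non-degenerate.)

No xy term. Coefficients of x² and y² are A = 1, C = 1.
A = C (same sign) ⇒ circle.

circle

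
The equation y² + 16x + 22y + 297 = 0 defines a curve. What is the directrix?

x = -7

Only y is squared. Complete the square in y: (y + 11)² = -16(x + 11).
Vertex (-11, -11); 4p = -16 so p = -4. Opens left.
Directrix is the vertical line x = h − p = -11 − (-4) = -7.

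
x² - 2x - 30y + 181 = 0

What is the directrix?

y = -3/2

Only x is squared. Complete the square in x: (x - 1)² = 30(y - 6).
Vertex (1, 6); 4p = 30 so p = 15/2. Opens up.
Directrix is the horizontal line y = k − p = 6 − (15/2) = -3/2.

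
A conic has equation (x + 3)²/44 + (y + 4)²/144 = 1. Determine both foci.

Center (-3, -4). The larger denominator 144 sits under the y-term, so the major axis is vertical; a² = 144, b² = 44.
c² = a² - b² = 144 - 44 = 100, so c = 10.
Foci lie on the vertical axis through the center: (h, k ± c).

(-3, -14) and (-3, 6)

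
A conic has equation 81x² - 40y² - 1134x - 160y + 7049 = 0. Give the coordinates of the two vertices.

Group: 81(x² - 14x) -40(y² + 4y) = -7049
Completing the square gives 81(x - 7)² -40(y + 2)² = -7049 + 3969 - 160 = -3240.
Divide by -3240: (y + 2)²/81 - (x - 7)²/40 = 1
Hyperbola, center (7, -2), transverse axis vertical; a² = 81, b² = 40.
a = 9. Vertices at (h, k ± a).

(7, -11) and (7, 7)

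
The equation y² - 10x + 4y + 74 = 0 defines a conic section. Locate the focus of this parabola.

Only y is squared. Complete the square in y: (y + 2)² = 10(x - 7).
Vertex (7, -2); 4p = 10 so p = 5/2. Opens right.
Focus is p units from the vertex along the axis: (h + p, k).

(19/2, -2)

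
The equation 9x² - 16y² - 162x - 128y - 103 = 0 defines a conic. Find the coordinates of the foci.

(-1, -4) and (19, -4)

Rearranging, 9(x² - 18x) -16(y² + 8y) = 103.
9(x - 9)² -16(y + 4)² = 103 + 729 - 256 = 576
Divide by 576: (x - 9)²/64 - (y + 4)²/36 = 1
Hyperbola, center (9, -4), transverse axis horizontal; a² = 64, b² = 36.
c² = a² + b² = 64 + 36 = 100, so c = 10.
Foci lie on the horizontal axis through the center: (h ± c, k).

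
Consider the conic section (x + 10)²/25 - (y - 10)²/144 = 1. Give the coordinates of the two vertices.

Center (-10, 10). The positive term is the x-term, so the transverse axis is horizontal; a² = 25, b² = 144.
a = 5. Vertices at (h ± a, k).

(-15, 10) and (-5, 10)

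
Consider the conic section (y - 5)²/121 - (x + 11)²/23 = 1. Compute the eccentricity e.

Center (-11, 5). The positive term is the y-term, so the transverse axis is vertical; a² = 121, b² = 23.
c² = a² + b² = 144, so c = 12.
e = c/a = 12/11.

e = 12/11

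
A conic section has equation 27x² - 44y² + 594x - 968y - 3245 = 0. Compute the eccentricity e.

e = √781/22

27(x² + 22x) -44(y² + 22y) = 3245
Completing the square gives 27(x + 11)² -44(y + 11)² = 3245 + 3267 - 5324 = 1188.
Divide by 1188: (x + 11)²/44 - (y + 11)²/27 = 1
Hyperbola, center (-11, -11), transverse axis horizontal; a² = 44, b² = 27.
c² = a² + b² = 71, so c = √71.
e = c/a = √71/2√11 = √781/22.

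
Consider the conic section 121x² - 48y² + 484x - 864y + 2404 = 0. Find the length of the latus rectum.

Group the x- and y-terms: 121(x² + 4x) -48(y² + 18y) = -2404
Complete the square in x and y: 121(x + 2)² -48(y + 9)² = -2404 + 484 - 3888 = -5808
Dividing both sides by -5808: (y + 9)²/121 - (x + 2)²/48 = 1
Hyperbola, center (-2, -9), transverse axis vertical; a² = 121, b² = 48.
Latus rectum length = 2b²/a = 2·48/11 = 96/11.

96/11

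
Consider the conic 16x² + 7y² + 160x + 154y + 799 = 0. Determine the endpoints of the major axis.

Rearranging, 16(x² + 10x) + 7(y² + 22y) = -799.
Complete the square in x and y: 16(x + 5)² + 7(y + 11)² = -799 + 400 + 847 = 448
Dividing both sides by 448: (x + 5)²/28 + (y + 11)²/64 = 1
Ellipse, center (-5, -11), major axis vertical; a² = 64, b² = 28.
a = 8. Vertices at (h, k ± a).

(-5, -19) and (-5, -3)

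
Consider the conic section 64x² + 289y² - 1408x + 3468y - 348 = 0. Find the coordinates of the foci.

(-4, -6) and (26, -6)

Group: 64(x² - 22x) + 289(y² + 12y) = 348
Completing the square gives 64(x - 11)² + 289(y + 6)² = 348 + 7744 + 10404 = 18496.
Divide by 18496: (x - 11)²/289 + (y + 6)²/64 = 1
Ellipse, center (11, -6), major axis horizontal; a² = 289, b² = 64.
c² = a² - b² = 289 - 64 = 225, so c = 15.
Foci lie on the horizontal axis through the center: (h ± c, k).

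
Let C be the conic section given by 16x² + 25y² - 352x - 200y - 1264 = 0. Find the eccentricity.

Group: 16(x² - 22x) + 25(y² - 8y) = 1264
Complete the square in x and y: 16(x - 11)² + 25(y - 4)² = 1264 + 1936 + 400 = 3600
Divide through by 3600 to get (x - 11)²/225 + (y - 4)²/144 = 1.
Ellipse, center (11, 4), major axis horizontal; a² = 225, b² = 144.
c² = a² - b² = 81, so c = 9.
e = c/a = 9/15 = 3/5.

e = 3/5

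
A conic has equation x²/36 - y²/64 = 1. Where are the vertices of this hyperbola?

(-6, 0) and (6, 0)

Center (0, 0). The positive term is the x-term, so the transverse axis is horizontal; a² = 36, b² = 64.
a = 6. Vertices at (h ± a, k).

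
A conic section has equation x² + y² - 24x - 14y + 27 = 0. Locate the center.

Collect terms: (x² - 24x) + (y² - 14y) = -27
Completing the square gives (x - 12)² + (y - 7)² = -27 + 144 + 49 = 166.
So (x - 12)² + (y - 7)² = 166.
Circle centered at (12, 7) with r² = 166.

(12, 7)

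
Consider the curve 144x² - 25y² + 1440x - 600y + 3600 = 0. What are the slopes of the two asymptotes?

Group: 144(x² + 10x) -25(y² + 24y) = -3600
Complete the square: 144(x + 5)² -25(y + 12)² = -3600 + 3600 - 3600 = -3600
Dividing both sides by -3600: (y + 12)²/144 - (x + 5)²/25 = 1
Hyperbola, center (-5, -12), transverse axis vertical; a² = 144, b² = 25.
For a vertical hyperbola the asymptotes have slope ±a/b.
Here that is ±12/5.

12/5 and -12/5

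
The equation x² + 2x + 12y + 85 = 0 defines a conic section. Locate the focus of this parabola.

Only x is squared. Complete the square in x: (x + 1)² = -12(y + 7).
Vertex (-1, -7); 4p = -12 so p = -3. Opens down.
Focus is p units from the vertex along the axis: (h, k + p).

(-1, -10)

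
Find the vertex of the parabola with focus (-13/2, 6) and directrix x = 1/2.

The vertex is the midpoint between the focus and the directrix along the axis of symmetry.
Axis is horizontal (directrix is vertical). Vertex x-coordinate = (-13/2 + 1/2)/2 = -3; y-coordinate = 6.

(-3, 6)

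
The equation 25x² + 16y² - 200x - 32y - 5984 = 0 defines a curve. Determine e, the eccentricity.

e = 3/5

Rearranging, 25(x² - 8x) + 16(y² - 2y) = 5984.
Complete the square in x and y: 25(x - 4)² + 16(y - 1)² = 5984 + 400 + 16 = 6400
Divide by 6400: (x - 4)²/256 + (y - 1)²/400 = 1
Ellipse, center (4, 1), major axis vertical; a² = 400, b² = 256.
c² = a² - b² = 144, so c = 12.
e = c/a = 12/20 = 3/5.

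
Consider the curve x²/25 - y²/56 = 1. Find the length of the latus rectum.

Center (0, 0). The positive term is the x-term, so the transverse axis is horizontal; a² = 25, b² = 56.
Latus rectum length = 2b²/a = 2·56/5 = 112/5.

112/5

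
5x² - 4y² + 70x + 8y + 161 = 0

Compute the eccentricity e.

e = 3/2

Collect terms: 5(x² + 14x) -4(y² - 2y) = -161
5(x + 7)² -4(y - 1)² = -161 + 245 - 4 = 80
Divide through by 80 to get (x + 7)²/16 - (y - 1)²/20 = 1.
Hyperbola, center (-7, 1), transverse axis horizontal; a² = 16, b² = 20.
c² = a² + b² = 36, so c = 6.
e = c/a = 6/4 = 3/2.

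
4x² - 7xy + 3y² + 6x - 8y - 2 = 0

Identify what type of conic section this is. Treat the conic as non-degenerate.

A = 4, B = -7, C = 3.
Discriminant B² − 4AC = (-7)² − 4·4·3 = 1.
B² − 4AC > 0 ⇒ hyperbola.

hyperbola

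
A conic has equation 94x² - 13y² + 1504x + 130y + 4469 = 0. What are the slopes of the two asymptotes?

Group: 94(x² + 16x) -13(y² - 10y) = -4469
Complete the square in x and y: 94(x + 8)² -13(y - 5)² = -4469 + 6016 - 325 = 1222
Divide through by 1222 to get (x + 8)²/13 - (y - 5)²/94 = 1.
Hyperbola, center (-8, 5), transverse axis horizontal; a² = 13, b² = 94.
For a horizontal hyperbola the asymptotes have slope ±b/a.
Here that is ±√94/√13 = ±√1222/13.

√1222/13 and -√1222/13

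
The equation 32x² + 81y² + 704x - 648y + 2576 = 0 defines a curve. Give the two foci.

Group: 32(x² + 22x) + 81(y² - 8y) = -2576
Complete the square: 32(x + 11)² + 81(y - 4)² = -2576 + 3872 + 1296 = 2592
Divide by 2592: (x + 11)²/81 + (y - 4)²/32 = 1
Ellipse, center (-11, 4), major axis horizontal; a² = 81, b² = 32.
c² = a² - b² = 81 - 32 = 49, so c = 7.
Foci lie on the horizontal axis through the center: (h ± c, k).

(-18, 4) and (-4, 4)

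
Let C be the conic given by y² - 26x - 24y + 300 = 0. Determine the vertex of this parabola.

Only y is squared. Complete the square in y: (y - 12)² = 26(x - 6).
Vertex (6, 12); 4p = 26 so p = 13/2. Opens right.

(6, 12)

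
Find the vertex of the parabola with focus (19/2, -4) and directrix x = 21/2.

The vertex is the midpoint between the focus and the directrix along the axis of symmetry.
Axis is horizontal (directrix is vertical). Vertex x-coordinate = (19/2 + 21/2)/2 = 10; y-coordinate = -4.

(10, -4)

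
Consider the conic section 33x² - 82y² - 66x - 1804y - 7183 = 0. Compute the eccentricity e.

e = √3795/33

Collect terms: 33(x² - 2x) -82(y² + 22y) = 7183
33(x - 1)² -82(y + 11)² = 7183 + 33 - 9922 = -2706
Divide through by -2706 to get (y + 11)²/33 - (x - 1)²/82 = 1.
Hyperbola, center (1, -11), transverse axis vertical; a² = 33, b² = 82.
c² = a² + b² = 115, so c = √115.
e = c/a = √115/√33 = √3795/33.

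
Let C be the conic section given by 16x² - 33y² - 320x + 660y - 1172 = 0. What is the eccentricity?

Rearranging, 16(x² - 20x) -33(y² - 20y) = 1172.
Complete the square in x and y: 16(x - 10)² -33(y - 10)² = 1172 + 1600 - 3300 = -528
Divide by -528: (y - 10)²/16 - (x - 10)²/33 = 1
Hyperbola, center (10, 10), transverse axis vertical; a² = 16, b² = 33.
c² = a² + b² = 49, so c = 7.
e = c/a = 7/4.

e = 7/4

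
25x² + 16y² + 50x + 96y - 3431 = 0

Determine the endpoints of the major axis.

(-1, -18) and (-1, 12)

Group: 25(x² + 2x) + 16(y² + 6y) = 3431
Completing the square gives 25(x + 1)² + 16(y + 3)² = 3431 + 25 + 144 = 3600.
Divide through by 3600 to get (x + 1)²/144 + (y + 3)²/225 = 1.
Ellipse, center (-1, -3), major axis vertical; a² = 225, b² = 144.
a = 15. Vertices at (h, k ± a).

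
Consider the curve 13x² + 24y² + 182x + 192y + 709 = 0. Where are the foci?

(-7 - √11, -4) and (-7 + √11, -4)

Group: 13(x² + 14x) + 24(y² + 8y) = -709
13(x + 7)² + 24(y + 4)² = -709 + 637 + 384 = 312
Divide by 312: (x + 7)²/24 + (y + 4)²/13 = 1
Ellipse, center (-7, -4), major axis horizontal; a² = 24, b² = 13.
c² = a² - b² = 24 - 13 = 11, so c = √11.
Foci lie on the horizontal axis through the center: (h ± c, k).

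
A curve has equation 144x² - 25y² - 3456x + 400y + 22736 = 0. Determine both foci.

144(x² - 24x) -25(y² - 16y) = -22736
Complete the square in x and y: 144(x - 12)² -25(y - 8)² = -22736 + 20736 - 1600 = -3600
Divide through by -3600 to get (y - 8)²/144 - (x - 12)²/25 = 1.
Hyperbola, center (12, 8), transverse axis vertical; a² = 144, b² = 25.
c² = a² + b² = 144 + 25 = 169, so c = 13.
Foci lie on the vertical axis through the center: (h, k ± c).

(12, -5) and (12, 21)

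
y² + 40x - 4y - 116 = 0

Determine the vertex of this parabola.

Only y is squared. Complete the square in y: (y - 2)² = -40(x - 3).
Vertex (3, 2); 4p = -40 so p = -10. Opens left.

(3, 2)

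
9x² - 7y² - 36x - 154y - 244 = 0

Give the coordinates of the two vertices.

(2, -20) and (2, -2)

9(x² - 4x) -7(y² + 22y) = 244
Complete the square: 9(x - 2)² -7(y + 11)² = 244 + 36 - 847 = -567
Divide through by -567 to get (y + 11)²/81 - (x - 2)²/63 = 1.
Hyperbola, center (2, -11), transverse axis vertical; a² = 81, b² = 63.
a = 9. Vertices at (h, k ± a).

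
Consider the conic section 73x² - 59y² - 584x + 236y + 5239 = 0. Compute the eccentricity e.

Collect terms: 73(x² - 8x) -59(y² - 4y) = -5239
73(x - 4)² -59(y - 2)² = -5239 + 1168 - 236 = -4307
Divide by -4307: (y - 2)²/73 - (x - 4)²/59 = 1
Hyperbola, center (4, 2), transverse axis vertical; a² = 73, b² = 59.
c² = a² + b² = 132, so c = 2√33.
e = c/a = 2√33/√73 = 2√2409/73.

e = 2√2409/73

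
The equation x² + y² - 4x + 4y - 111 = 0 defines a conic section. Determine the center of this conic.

(2, -2)

Group the x- and y-terms: (x² - 4x) + (y² + 4y) = 111
(x - 2)² + (y + 2)² = 111 + 4 + 4 = 119
So (x - 2)² + (y + 2)² = 119.
Circle centered at (2, -2) with r² = 119.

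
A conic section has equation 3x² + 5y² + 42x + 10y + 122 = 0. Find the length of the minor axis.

Collect terms: 3(x² + 14x) + 5(y² + 2y) = -122
3(x + 7)² + 5(y + 1)² = -122 + 147 + 5 = 30
Divide by 30: (x + 7)²/10 + (y + 1)²/6 = 1
Ellipse, center (-7, -1), major axis horizontal; a² = 10, b² = 6.
b² = 6 so b = √6; the minor axis has length 2b = 2√6.

2√6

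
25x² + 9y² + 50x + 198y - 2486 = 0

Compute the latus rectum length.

Rearranging, 25(x² + 2x) + 9(y² + 22y) = 2486.
Completing the square gives 25(x + 1)² + 9(y + 11)² = 2486 + 25 + 1089 = 3600.
Divide by 3600: (x + 1)²/144 + (y + 11)²/400 = 1
Ellipse, center (-1, -11), major axis vertical; a² = 400, b² = 144.
Latus rectum length = 2b²/a = 2·144/20 = 72/5.

72/5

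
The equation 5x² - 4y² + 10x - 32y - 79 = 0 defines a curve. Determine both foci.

Group the x- and y-terms: 5(x² + 2x) -4(y² + 8y) = 79
Complete the square: 5(x + 1)² -4(y + 4)² = 79 + 5 - 64 = 20
Divide through by 20 to get (x + 1)²/4 - (y + 4)²/5 = 1.
Hyperbola, center (-1, -4), transverse axis horizontal; a² = 4, b² = 5.
c² = a² + b² = 4 + 5 = 9, so c = 3.
Foci lie on the horizontal axis through the center: (h ± c, k).

(-4, -4) and (2, -4)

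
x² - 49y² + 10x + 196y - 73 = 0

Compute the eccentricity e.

(x² + 10x) -49(y² - 4y) = 73
Complete the square in x and y: (x + 5)² -49(y - 2)² = 73 + 25 - 196 = -98
Divide by -98: (y - 2)²/2 - (x + 5)²/98 = 1
Hyperbola, center (-5, 2), transverse axis vertical; a² = 2, b² = 98.
c² = a² + b² = 100, so c = 10.
e = c/a = 10/√2 = 5√2.

e = 5√2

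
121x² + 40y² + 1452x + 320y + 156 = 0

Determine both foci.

(-6, -13) and (-6, 5)

Group: 121(x² + 12x) + 40(y² + 8y) = -156
Complete the square in x and y: 121(x + 6)² + 40(y + 4)² = -156 + 4356 + 640 = 4840
Divide by 4840: (x + 6)²/40 + (y + 4)²/121 = 1
Ellipse, center (-6, -4), major axis vertical; a² = 121, b² = 40.
c² = a² - b² = 121 - 40 = 81, so c = 9.
Foci lie on the vertical axis through the center: (h, k ± c).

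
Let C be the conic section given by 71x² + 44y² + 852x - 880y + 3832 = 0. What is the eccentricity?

e = 3√213/71

Group the x- and y-terms: 71(x² + 12x) + 44(y² - 20y) = -3832
Complete the square: 71(x + 6)² + 44(y - 10)² = -3832 + 2556 + 4400 = 3124
Divide through by 3124 to get (x + 6)²/44 + (y - 10)²/71 = 1.
Ellipse, center (-6, 10), major axis vertical; a² = 71, b² = 44.
c² = a² - b² = 27, so c = 3√3.
e = c/a = 3√3/√71 = 3√213/71.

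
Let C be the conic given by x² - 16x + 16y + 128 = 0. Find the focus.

Only x is squared. Complete the square in x: (x - 8)² = -16(y + 4).
Vertex (8, -4); 4p = -16 so p = -4. Opens down.
Focus is p units from the vertex along the axis: (h, k + p).

(8, -8)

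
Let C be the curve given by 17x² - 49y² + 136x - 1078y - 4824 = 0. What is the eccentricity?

Rearranging, 17(x² + 8x) -49(y² + 22y) = 4824.
Complete the square: 17(x + 4)² -49(y + 11)² = 4824 + 272 - 5929 = -833
Dividing both sides by -833: (y + 11)²/17 - (x + 4)²/49 = 1
Hyperbola, center (-4, -11), transverse axis vertical; a² = 17, b² = 49.
c² = a² + b² = 66, so c = √66.
e = c/a = √66/√17 = √1122/17.

e = √1122/17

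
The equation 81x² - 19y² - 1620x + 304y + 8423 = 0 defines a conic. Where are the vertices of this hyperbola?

Collect terms: 81(x² - 20x) -19(y² - 16y) = -8423
Complete the square in x and y: 81(x - 10)² -19(y - 8)² = -8423 + 8100 - 1216 = -1539
Divide through by -1539 to get (y - 8)²/81 - (x - 10)²/19 = 1.
Hyperbola, center (10, 8), transverse axis vertical; a² = 81, b² = 19.
a = 9. Vertices at (h, k ± a).

(10, -1) and (10, 17)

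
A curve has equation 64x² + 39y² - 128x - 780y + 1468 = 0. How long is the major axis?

16

Rearranging, 64(x² - 2x) + 39(y² - 20y) = -1468.
64(x - 1)² + 39(y - 10)² = -1468 + 64 + 3900 = 2496
Divide by 2496: (x - 1)²/39 + (y - 10)²/64 = 1
Ellipse, center (1, 10), major axis vertical; a² = 64, b² = 39.
a² = 64 so a = 8; the major axis has length 2a = 16.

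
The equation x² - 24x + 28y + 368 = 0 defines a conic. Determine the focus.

(12, -15)

Only x is squared. Complete the square in x: (x - 12)² = -28(y + 8).
Vertex (12, -8); 4p = -28 so p = -7. Opens down.
Focus is p units from the vertex along the axis: (h, k + p).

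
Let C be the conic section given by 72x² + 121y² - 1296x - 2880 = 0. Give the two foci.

Group: 72(x² - 18x) + 121y² = 2880
72(x - 9)² + 121y² = 2880 + 5832 + 0 = 8712
Divide through by 8712 to get (x - 9)²/121 + y²/72 = 1.
Ellipse, center (9, 0), major axis horizontal; a² = 121, b² = 72.
c² = a² - b² = 121 - 72 = 49, so c = 7.
Foci lie on the horizontal axis through the center: (h ± c, k).

(2, 0) and (16, 0)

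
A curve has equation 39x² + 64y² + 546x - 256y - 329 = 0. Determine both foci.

(-12, 2) and (-2, 2)

Collect terms: 39(x² + 14x) + 64(y² - 4y) = 329
39(x + 7)² + 64(y - 2)² = 329 + 1911 + 256 = 2496
Dividing both sides by 2496: (x + 7)²/64 + (y - 2)²/39 = 1
Ellipse, center (-7, 2), major axis horizontal; a² = 64, b² = 39.
c² = a² - b² = 64 - 39 = 25, so c = 5.
Foci lie on the horizontal axis through the center: (h ± c, k).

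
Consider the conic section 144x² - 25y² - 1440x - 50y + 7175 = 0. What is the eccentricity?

144(x² - 10x) -25(y² + 2y) = -7175
Complete the square in x and y: 144(x - 5)² -25(y + 1)² = -7175 + 3600 - 25 = -3600
Dividing both sides by -3600: (y + 1)²/144 - (x - 5)²/25 = 1
Hyperbola, center (5, -1), transverse axis vertical; a² = 144, b² = 25.
c² = a² + b² = 169, so c = 13.
e = c/a = 13/12.

e = 13/12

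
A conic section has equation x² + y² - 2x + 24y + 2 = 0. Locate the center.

(1, -12)

Group the x- and y-terms: (x² - 2x) + (y² + 24y) = -2
Complete the square: (x - 1)² + (y + 12)² = -2 + 1 + 144 = 143
So (x - 1)² + (y + 12)² = 143.
Circle centered at (1, -12) with r² = 143.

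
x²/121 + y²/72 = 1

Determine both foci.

(-7, 0) and (7, 0)

Center (0, 0). The larger denominator 121 sits under the x-term, so the major axis is horizontal; a² = 121, b² = 72.
c² = a² - b² = 121 - 72 = 49, so c = 7.
Foci lie on the horizontal axis through the center: (h ± c, k).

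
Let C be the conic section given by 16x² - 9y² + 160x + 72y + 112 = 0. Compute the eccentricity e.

e = 5/3

Group the x- and y-terms: 16(x² + 10x) -9(y² - 8y) = -112
Complete the square in x and y: 16(x + 5)² -9(y - 4)² = -112 + 400 - 144 = 144
Dividing both sides by 144: (x + 5)²/9 - (y - 4)²/16 = 1
Hyperbola, center (-5, 4), transverse axis horizontal; a² = 9, b² = 16.
c² = a² + b² = 25, so c = 5.
e = c/a = 5/3.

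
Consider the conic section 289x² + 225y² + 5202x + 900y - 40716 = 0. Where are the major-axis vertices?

(-9, -19) and (-9, 15)

Group: 289(x² + 18x) + 225(y² + 4y) = 40716
Completing the square gives 289(x + 9)² + 225(y + 2)² = 40716 + 23409 + 900 = 65025.
Divide through by 65025 to get (x + 9)²/225 + (y + 2)²/289 = 1.
Ellipse, center (-9, -2), major axis vertical; a² = 289, b² = 225.
a = 17. Vertices at (h, k ± a).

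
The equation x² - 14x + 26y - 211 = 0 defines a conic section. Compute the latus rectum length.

Only x is squared. Complete the square in x: (x - 7)² = -26(y - 10).
Vertex (7, 10); 4p = -26 so p = -13/2. Opens down.
Latus rectum length = |4p| = 26.

26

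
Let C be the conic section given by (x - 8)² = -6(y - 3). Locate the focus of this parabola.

(8, 3/2)

Vertex (8, 3); 4p = -6 so p = -3/2. Opens down.
Focus is p units from the vertex along the axis: (h, k + p).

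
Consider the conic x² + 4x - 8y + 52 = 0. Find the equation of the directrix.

y = 4

Only x is squared. Complete the square in x: (x + 2)² = 8(y - 6).
Vertex (-2, 6); 4p = 8 so p = 2. Opens up.
Directrix is the horizontal line y = k − p = 6 − (2) = 4.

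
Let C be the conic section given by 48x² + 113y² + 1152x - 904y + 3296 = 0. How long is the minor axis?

Rearranging, 48(x² + 24x) + 113(y² - 8y) = -3296.
Complete the square in x and y: 48(x + 12)² + 113(y - 4)² = -3296 + 6912 + 1808 = 5424
Divide through by 5424 to get (x + 12)²/113 + (y - 4)²/48 = 1.
Ellipse, center (-12, 4), major axis horizontal; a² = 113, b² = 48.
b² = 48 so b = 4√3; the minor axis has length 2b = 8√3.

8√3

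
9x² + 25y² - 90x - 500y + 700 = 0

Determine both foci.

(-7, 10) and (17, 10)

Collect terms: 9(x² - 10x) + 25(y² - 20y) = -700
Complete the square: 9(x - 5)² + 25(y - 10)² = -700 + 225 + 2500 = 2025
Divide through by 2025 to get (x - 5)²/225 + (y - 10)²/81 = 1.
Ellipse, center (5, 10), major axis horizontal; a² = 225, b² = 81.
c² = a² - b² = 225 - 81 = 144, so c = 12.
Foci lie on the horizontal axis through the center: (h ± c, k).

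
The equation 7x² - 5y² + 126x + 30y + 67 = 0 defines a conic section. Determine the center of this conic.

(-9, 3)

7(x² + 18x) -5(y² - 6y) = -67
Complete the square: 7(x + 9)² -5(y - 3)² = -67 + 567 - 45 = 455
Dividing both sides by 455: (x + 9)²/65 - (y - 3)²/91 = 1
Hyperbola with center (-9, 3).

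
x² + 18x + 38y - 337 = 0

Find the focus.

Only x is squared. Complete the square in x: (x + 9)² = -38(y - 11).
Vertex (-9, 11); 4p = -38 so p = -19/2. Opens down.
Focus is p units from the vertex along the axis: (h, k + p).

(-9, 3/2)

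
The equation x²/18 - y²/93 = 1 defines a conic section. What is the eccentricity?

Center (0, 0). The positive term is the x-term, so the transverse axis is horizontal; a² = 18, b² = 93.
c² = a² + b² = 111, so c = √111.
e = c/a = √111/3√2 = √222/6.

e = √222/6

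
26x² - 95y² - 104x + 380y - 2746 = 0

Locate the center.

(2, 2)

Collect terms: 26(x² - 4x) -95(y² - 4y) = 2746
Complete the square in x and y: 26(x - 2)² -95(y - 2)² = 2746 + 104 - 380 = 2470
Dividing both sides by 2470: (x - 2)²/95 - (y - 2)²/26 = 1
Hyperbola with center (2, 2).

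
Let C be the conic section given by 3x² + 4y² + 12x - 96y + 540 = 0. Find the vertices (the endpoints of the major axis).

3(x² + 4x) + 4(y² - 24y) = -540
Complete the square in x and y: 3(x + 2)² + 4(y - 12)² = -540 + 12 + 576 = 48
Divide through by 48 to get (x + 2)²/16 + (y - 12)²/12 = 1.
Ellipse, center (-2, 12), major axis horizontal; a² = 16, b² = 12.
a = 4. Vertices at (h ± a, k).

(-6, 12) and (2, 12)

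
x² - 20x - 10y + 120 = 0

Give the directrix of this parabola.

y = -1/2

Only x is squared. Complete the square in x: (x - 10)² = 10(y - 2).
Vertex (10, 2); 4p = 10 so p = 5/2. Opens up.
Directrix is the horizontal line y = k − p = 2 − (5/2) = -1/2.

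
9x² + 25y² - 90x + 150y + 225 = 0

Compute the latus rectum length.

Group the x- and y-terms: 9(x² - 10x) + 25(y² + 6y) = -225
9(x - 5)² + 25(y + 3)² = -225 + 225 + 225 = 225
Divide by 225: (x - 5)²/25 + (y + 3)²/9 = 1
Ellipse, center (5, -3), major axis horizontal; a² = 25, b² = 9.
Latus rectum length = 2b²/a = 2·9/5 = 18/5.

18/5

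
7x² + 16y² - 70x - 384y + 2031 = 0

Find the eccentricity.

Collect terms: 7(x² - 10x) + 16(y² - 24y) = -2031
7(x - 5)² + 16(y - 12)² = -2031 + 175 + 2304 = 448
Divide through by 448 to get (x - 5)²/64 + (y - 12)²/28 = 1.
Ellipse, center (5, 12), major axis horizontal; a² = 64, b² = 28.
c² = a² - b² = 36, so c = 6.
e = c/a = 6/8 = 3/4.

e = 3/4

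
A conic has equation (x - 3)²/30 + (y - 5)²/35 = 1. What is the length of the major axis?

2√35

Center (3, 5). The larger denominator 35 sits under the y-term, so the major axis is vertical; a² = 35, b² = 30.
a² = 35 so a = √35; the major axis has length 2a = 2√35.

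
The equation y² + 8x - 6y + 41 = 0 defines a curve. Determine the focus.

Only y is squared. Complete the square in y: (y - 3)² = -8(x + 4).
Vertex (-4, 3); 4p = -8 so p = -2. Opens left.
Focus is p units from the vertex along the axis: (h + p, k).

(-6, 3)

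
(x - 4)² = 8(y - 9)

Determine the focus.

Vertex (4, 9); 4p = 8 so p = 2. Opens up.
Focus is p units from the vertex along the axis: (h, k + p).

(4, 11)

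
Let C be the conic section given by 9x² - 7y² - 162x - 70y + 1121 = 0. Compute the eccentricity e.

e = 4/3

Rearranging, 9(x² - 18x) -7(y² + 10y) = -1121.
Complete the square: 9(x - 9)² -7(y + 5)² = -1121 + 729 - 175 = -567
Divide through by -567 to get (y + 5)²/81 - (x - 9)²/63 = 1.
Hyperbola, center (9, -5), transverse axis vertical; a² = 81, b² = 63.
c² = a² + b² = 144, so c = 12.
e = c/a = 12/9 = 4/3.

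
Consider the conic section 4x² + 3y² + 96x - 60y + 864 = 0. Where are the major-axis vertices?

Group: 4(x² + 24x) + 3(y² - 20y) = -864
Complete the square in x and y: 4(x + 12)² + 3(y - 10)² = -864 + 576 + 300 = 12
Divide by 12: (x + 12)²/3 + (y - 10)²/4 = 1
Ellipse, center (-12, 10), major axis vertical; a² = 4, b² = 3.
a = 2. Vertices at (h, k ± a).

(-12, 8) and (-12, 12)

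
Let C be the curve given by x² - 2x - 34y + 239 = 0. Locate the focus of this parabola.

Only x is squared. Complete the square in x: (x - 1)² = 34(y - 7).
Vertex (1, 7); 4p = 34 so p = 17/2. Opens up.
Focus is p units from the vertex along the axis: (h, k + p).

(1, 31/2)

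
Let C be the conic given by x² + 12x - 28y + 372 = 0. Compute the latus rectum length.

28

Only x is squared. Complete the square in x: (x + 6)² = 28(y - 12).
Vertex (-6, 12); 4p = 28 so p = 7. Opens up.
Latus rectum length = |4p| = 28.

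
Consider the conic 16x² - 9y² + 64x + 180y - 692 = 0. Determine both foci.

Rearranging, 16(x² + 4x) -9(y² - 20y) = 692.
Complete the square: 16(x + 2)² -9(y - 10)² = 692 + 64 - 900 = -144
Dividing both sides by -144: (y - 10)²/16 - (x + 2)²/9 = 1
Hyperbola, center (-2, 10), transverse axis vertical; a² = 16, b² = 9.
c² = a² + b² = 16 + 9 = 25, so c = 5.
Foci lie on the vertical axis through the center: (h, k ± c).

(-2, 5) and (-2, 15)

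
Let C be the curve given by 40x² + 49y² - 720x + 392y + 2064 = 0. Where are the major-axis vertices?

Group the x- and y-terms: 40(x² - 18x) + 49(y² + 8y) = -2064
Complete the square: 40(x - 9)² + 49(y + 4)² = -2064 + 3240 + 784 = 1960
Divide through by 1960 to get (x - 9)²/49 + (y + 4)²/40 = 1.
Ellipse, center (9, -4), major axis horizontal; a² = 49, b² = 40.
a = 7. Vertices at (h ± a, k).

(2, -4) and (16, -4)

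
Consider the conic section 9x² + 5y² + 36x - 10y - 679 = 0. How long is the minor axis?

8√5

Group the x- and y-terms: 9(x² + 4x) + 5(y² - 2y) = 679
Complete the square in x and y: 9(x + 2)² + 5(y - 1)² = 679 + 36 + 5 = 720
Dividing both sides by 720: (x + 2)²/80 + (y - 1)²/144 = 1
Ellipse, center (-2, 1), major axis vertical; a² = 144, b² = 80.
b² = 80 so b = 4√5; the minor axis has length 2b = 8√5.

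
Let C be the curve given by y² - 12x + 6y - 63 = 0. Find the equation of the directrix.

Only y is squared. Complete the square in y: (y + 3)² = 12(x + 6).
Vertex (-6, -3); 4p = 12 so p = 3. Opens right.
Directrix is the vertical line x = h − p = -6 − (3) = -9.

x = -9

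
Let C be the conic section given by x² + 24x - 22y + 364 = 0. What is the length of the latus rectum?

Only x is squared. Complete the square in x: (x + 12)² = 22(y - 10).
Vertex (-12, 10); 4p = 22 so p = 11/2. Opens up.
Latus rectum length = |4p| = 22.

22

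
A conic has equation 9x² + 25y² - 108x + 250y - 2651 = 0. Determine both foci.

Rearranging, 9(x² - 12x) + 25(y² + 10y) = 2651.
Complete the square: 9(x - 6)² + 25(y + 5)² = 2651 + 324 + 625 = 3600
Dividing both sides by 3600: (x - 6)²/400 + (y + 5)²/144 = 1
Ellipse, center (6, -5), major axis horizontal; a² = 400, b² = 144.
c² = a² - b² = 400 - 144 = 256, so c = 16.
Foci lie on the horizontal axis through the center: (h ± c, k).

(-10, -5) and (22, -5)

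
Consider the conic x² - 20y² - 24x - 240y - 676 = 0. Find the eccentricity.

e = √105/10

Rearranging, (x² - 24x) -20(y² + 12y) = 676.
Complete the square: (x - 12)² -20(y + 6)² = 676 + 144 - 720 = 100
Divide through by 100 to get (x - 12)²/100 - (y + 6)²/5 = 1.
Hyperbola, center (12, -6), transverse axis horizontal; a² = 100, b² = 5.
c² = a² + b² = 105, so c = √105.
e = c/a = √105/10.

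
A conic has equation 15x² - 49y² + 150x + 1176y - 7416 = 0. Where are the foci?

15(x² + 10x) -49(y² - 24y) = 7416
Completing the square gives 15(x + 5)² -49(y - 12)² = 7416 + 375 - 7056 = 735.
Divide through by 735 to get (x + 5)²/49 - (y - 12)²/15 = 1.
Hyperbola, center (-5, 12), transverse axis horizontal; a² = 49, b² = 15.
c² = a² + b² = 49 + 15 = 64, so c = 8.
Foci lie on the horizontal axis through the center: (h ± c, k).

(-13, 12) and (3, 12)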